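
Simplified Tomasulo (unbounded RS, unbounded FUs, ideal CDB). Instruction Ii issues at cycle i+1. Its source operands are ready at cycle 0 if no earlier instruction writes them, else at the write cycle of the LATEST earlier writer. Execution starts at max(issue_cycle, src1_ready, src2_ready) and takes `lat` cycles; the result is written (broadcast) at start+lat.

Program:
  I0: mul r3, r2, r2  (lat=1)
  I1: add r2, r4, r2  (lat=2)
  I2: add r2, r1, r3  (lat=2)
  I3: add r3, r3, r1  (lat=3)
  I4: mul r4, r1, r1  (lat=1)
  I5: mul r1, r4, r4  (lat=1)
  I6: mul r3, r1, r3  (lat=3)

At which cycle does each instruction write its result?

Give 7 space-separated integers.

I0 mul r3: issue@1 deps=(None,None) exec_start@1 write@2
I1 add r2: issue@2 deps=(None,None) exec_start@2 write@4
I2 add r2: issue@3 deps=(None,0) exec_start@3 write@5
I3 add r3: issue@4 deps=(0,None) exec_start@4 write@7
I4 mul r4: issue@5 deps=(None,None) exec_start@5 write@6
I5 mul r1: issue@6 deps=(4,4) exec_start@6 write@7
I6 mul r3: issue@7 deps=(5,3) exec_start@7 write@10

Answer: 2 4 5 7 6 7 10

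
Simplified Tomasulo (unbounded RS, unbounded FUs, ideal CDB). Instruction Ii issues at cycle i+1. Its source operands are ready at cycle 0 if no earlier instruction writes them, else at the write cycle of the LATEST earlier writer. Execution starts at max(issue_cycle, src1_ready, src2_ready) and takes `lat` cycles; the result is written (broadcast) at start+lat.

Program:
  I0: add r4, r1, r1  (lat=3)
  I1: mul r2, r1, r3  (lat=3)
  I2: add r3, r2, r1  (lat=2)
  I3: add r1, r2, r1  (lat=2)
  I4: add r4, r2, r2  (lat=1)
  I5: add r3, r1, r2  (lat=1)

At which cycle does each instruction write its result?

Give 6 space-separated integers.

Answer: 4 5 7 7 6 8

Derivation:
I0 add r4: issue@1 deps=(None,None) exec_start@1 write@4
I1 mul r2: issue@2 deps=(None,None) exec_start@2 write@5
I2 add r3: issue@3 deps=(1,None) exec_start@5 write@7
I3 add r1: issue@4 deps=(1,None) exec_start@5 write@7
I4 add r4: issue@5 deps=(1,1) exec_start@5 write@6
I5 add r3: issue@6 deps=(3,1) exec_start@7 write@8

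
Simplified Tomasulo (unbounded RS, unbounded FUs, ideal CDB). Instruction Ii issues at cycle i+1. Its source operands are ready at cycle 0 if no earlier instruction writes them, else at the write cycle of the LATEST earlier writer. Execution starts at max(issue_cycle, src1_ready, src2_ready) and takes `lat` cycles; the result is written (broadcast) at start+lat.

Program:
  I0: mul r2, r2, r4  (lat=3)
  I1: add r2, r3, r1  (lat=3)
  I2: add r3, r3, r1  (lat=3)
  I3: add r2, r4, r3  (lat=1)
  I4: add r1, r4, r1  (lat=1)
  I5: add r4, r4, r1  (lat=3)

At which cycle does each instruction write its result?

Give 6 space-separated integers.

I0 mul r2: issue@1 deps=(None,None) exec_start@1 write@4
I1 add r2: issue@2 deps=(None,None) exec_start@2 write@5
I2 add r3: issue@3 deps=(None,None) exec_start@3 write@6
I3 add r2: issue@4 deps=(None,2) exec_start@6 write@7
I4 add r1: issue@5 deps=(None,None) exec_start@5 write@6
I5 add r4: issue@6 deps=(None,4) exec_start@6 write@9

Answer: 4 5 6 7 6 9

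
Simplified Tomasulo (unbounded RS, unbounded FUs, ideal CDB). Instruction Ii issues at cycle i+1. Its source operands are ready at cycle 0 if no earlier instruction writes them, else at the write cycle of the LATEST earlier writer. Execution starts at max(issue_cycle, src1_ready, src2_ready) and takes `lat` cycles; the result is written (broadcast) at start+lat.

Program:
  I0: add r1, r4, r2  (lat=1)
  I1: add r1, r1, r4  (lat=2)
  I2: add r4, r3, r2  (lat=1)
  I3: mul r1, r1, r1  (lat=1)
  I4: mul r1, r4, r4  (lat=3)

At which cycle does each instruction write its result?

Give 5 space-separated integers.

I0 add r1: issue@1 deps=(None,None) exec_start@1 write@2
I1 add r1: issue@2 deps=(0,None) exec_start@2 write@4
I2 add r4: issue@3 deps=(None,None) exec_start@3 write@4
I3 mul r1: issue@4 deps=(1,1) exec_start@4 write@5
I4 mul r1: issue@5 deps=(2,2) exec_start@5 write@8

Answer: 2 4 4 5 8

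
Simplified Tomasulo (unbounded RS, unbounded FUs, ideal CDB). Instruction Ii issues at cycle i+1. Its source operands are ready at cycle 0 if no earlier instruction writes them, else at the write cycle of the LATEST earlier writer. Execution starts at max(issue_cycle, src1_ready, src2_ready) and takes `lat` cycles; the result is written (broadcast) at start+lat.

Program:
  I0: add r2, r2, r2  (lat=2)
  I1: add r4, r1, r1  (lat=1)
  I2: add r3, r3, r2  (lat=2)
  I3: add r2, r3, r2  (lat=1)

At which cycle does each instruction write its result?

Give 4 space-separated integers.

Answer: 3 3 5 6

Derivation:
I0 add r2: issue@1 deps=(None,None) exec_start@1 write@3
I1 add r4: issue@2 deps=(None,None) exec_start@2 write@3
I2 add r3: issue@3 deps=(None,0) exec_start@3 write@5
I3 add r2: issue@4 deps=(2,0) exec_start@5 write@6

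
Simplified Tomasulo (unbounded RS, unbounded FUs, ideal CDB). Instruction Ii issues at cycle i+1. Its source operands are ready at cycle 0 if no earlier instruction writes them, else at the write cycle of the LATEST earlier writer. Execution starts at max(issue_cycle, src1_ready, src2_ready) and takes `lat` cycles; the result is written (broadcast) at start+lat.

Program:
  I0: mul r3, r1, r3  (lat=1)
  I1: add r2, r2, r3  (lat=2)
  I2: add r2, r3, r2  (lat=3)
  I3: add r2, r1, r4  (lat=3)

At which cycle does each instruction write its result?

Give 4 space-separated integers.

I0 mul r3: issue@1 deps=(None,None) exec_start@1 write@2
I1 add r2: issue@2 deps=(None,0) exec_start@2 write@4
I2 add r2: issue@3 deps=(0,1) exec_start@4 write@7
I3 add r2: issue@4 deps=(None,None) exec_start@4 write@7

Answer: 2 4 7 7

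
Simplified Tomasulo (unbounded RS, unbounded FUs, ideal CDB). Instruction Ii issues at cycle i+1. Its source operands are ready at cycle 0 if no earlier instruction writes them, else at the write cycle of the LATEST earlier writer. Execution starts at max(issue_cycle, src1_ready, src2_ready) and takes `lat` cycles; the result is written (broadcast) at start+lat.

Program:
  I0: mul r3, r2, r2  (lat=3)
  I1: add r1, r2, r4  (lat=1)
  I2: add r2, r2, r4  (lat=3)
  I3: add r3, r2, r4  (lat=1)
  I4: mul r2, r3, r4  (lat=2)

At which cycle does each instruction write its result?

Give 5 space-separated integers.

Answer: 4 3 6 7 9

Derivation:
I0 mul r3: issue@1 deps=(None,None) exec_start@1 write@4
I1 add r1: issue@2 deps=(None,None) exec_start@2 write@3
I2 add r2: issue@3 deps=(None,None) exec_start@3 write@6
I3 add r3: issue@4 deps=(2,None) exec_start@6 write@7
I4 mul r2: issue@5 deps=(3,None) exec_start@7 write@9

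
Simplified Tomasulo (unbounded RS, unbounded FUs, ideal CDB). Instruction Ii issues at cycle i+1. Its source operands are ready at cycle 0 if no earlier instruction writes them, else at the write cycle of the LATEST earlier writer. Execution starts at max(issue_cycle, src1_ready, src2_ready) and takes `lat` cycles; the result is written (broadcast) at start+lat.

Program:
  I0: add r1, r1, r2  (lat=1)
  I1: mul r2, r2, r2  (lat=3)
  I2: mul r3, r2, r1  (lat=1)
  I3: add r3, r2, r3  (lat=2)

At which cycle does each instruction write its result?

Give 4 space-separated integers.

Answer: 2 5 6 8

Derivation:
I0 add r1: issue@1 deps=(None,None) exec_start@1 write@2
I1 mul r2: issue@2 deps=(None,None) exec_start@2 write@5
I2 mul r3: issue@3 deps=(1,0) exec_start@5 write@6
I3 add r3: issue@4 deps=(1,2) exec_start@6 write@8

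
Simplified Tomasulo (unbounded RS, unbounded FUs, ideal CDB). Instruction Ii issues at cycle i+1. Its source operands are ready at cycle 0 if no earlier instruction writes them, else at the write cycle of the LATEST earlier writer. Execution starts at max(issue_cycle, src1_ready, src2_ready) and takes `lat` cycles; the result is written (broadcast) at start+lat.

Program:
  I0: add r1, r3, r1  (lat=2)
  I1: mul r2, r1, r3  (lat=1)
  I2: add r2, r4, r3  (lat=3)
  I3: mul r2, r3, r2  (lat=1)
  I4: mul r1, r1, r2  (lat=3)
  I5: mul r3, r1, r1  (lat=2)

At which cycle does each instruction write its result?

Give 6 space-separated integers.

Answer: 3 4 6 7 10 12

Derivation:
I0 add r1: issue@1 deps=(None,None) exec_start@1 write@3
I1 mul r2: issue@2 deps=(0,None) exec_start@3 write@4
I2 add r2: issue@3 deps=(None,None) exec_start@3 write@6
I3 mul r2: issue@4 deps=(None,2) exec_start@6 write@7
I4 mul r1: issue@5 deps=(0,3) exec_start@7 write@10
I5 mul r3: issue@6 deps=(4,4) exec_start@10 write@12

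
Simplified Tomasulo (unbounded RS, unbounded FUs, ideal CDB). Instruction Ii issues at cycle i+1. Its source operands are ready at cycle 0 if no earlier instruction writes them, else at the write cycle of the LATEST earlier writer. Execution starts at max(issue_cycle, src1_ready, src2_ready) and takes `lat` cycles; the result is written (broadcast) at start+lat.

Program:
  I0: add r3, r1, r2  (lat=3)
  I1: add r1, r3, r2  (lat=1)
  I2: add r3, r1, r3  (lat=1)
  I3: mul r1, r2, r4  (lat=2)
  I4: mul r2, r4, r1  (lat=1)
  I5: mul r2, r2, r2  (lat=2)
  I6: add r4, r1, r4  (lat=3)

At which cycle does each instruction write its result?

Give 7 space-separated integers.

I0 add r3: issue@1 deps=(None,None) exec_start@1 write@4
I1 add r1: issue@2 deps=(0,None) exec_start@4 write@5
I2 add r3: issue@3 deps=(1,0) exec_start@5 write@6
I3 mul r1: issue@4 deps=(None,None) exec_start@4 write@6
I4 mul r2: issue@5 deps=(None,3) exec_start@6 write@7
I5 mul r2: issue@6 deps=(4,4) exec_start@7 write@9
I6 add r4: issue@7 deps=(3,None) exec_start@7 write@10

Answer: 4 5 6 6 7 9 10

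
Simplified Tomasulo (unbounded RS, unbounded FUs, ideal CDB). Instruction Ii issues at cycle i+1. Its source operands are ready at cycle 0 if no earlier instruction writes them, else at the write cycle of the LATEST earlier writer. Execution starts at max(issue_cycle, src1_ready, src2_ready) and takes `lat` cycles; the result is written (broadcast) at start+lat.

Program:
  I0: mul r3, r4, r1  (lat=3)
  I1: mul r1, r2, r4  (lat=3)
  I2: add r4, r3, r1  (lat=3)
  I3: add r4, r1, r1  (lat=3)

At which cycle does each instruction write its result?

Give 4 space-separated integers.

Answer: 4 5 8 8

Derivation:
I0 mul r3: issue@1 deps=(None,None) exec_start@1 write@4
I1 mul r1: issue@2 deps=(None,None) exec_start@2 write@5
I2 add r4: issue@3 deps=(0,1) exec_start@5 write@8
I3 add r4: issue@4 deps=(1,1) exec_start@5 write@8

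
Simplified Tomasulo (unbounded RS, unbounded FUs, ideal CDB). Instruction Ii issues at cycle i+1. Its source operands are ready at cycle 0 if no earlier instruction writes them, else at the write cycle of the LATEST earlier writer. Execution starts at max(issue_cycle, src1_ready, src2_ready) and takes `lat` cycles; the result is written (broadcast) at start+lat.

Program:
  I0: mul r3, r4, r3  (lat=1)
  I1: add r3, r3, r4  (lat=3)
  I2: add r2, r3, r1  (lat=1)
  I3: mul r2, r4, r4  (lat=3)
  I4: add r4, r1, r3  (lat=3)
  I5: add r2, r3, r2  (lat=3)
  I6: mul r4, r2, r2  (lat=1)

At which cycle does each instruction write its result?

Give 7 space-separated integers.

I0 mul r3: issue@1 deps=(None,None) exec_start@1 write@2
I1 add r3: issue@2 deps=(0,None) exec_start@2 write@5
I2 add r2: issue@3 deps=(1,None) exec_start@5 write@6
I3 mul r2: issue@4 deps=(None,None) exec_start@4 write@7
I4 add r4: issue@5 deps=(None,1) exec_start@5 write@8
I5 add r2: issue@6 deps=(1,3) exec_start@7 write@10
I6 mul r4: issue@7 deps=(5,5) exec_start@10 write@11

Answer: 2 5 6 7 8 10 11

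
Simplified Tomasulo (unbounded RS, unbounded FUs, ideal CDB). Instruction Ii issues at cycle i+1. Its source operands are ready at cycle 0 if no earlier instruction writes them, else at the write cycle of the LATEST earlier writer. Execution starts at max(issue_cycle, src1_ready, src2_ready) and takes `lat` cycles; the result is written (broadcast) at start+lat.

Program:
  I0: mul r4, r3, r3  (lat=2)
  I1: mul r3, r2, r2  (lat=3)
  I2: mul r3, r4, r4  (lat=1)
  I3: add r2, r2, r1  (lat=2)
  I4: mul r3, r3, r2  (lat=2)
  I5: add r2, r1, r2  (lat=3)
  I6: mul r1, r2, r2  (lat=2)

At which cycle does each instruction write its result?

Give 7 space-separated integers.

I0 mul r4: issue@1 deps=(None,None) exec_start@1 write@3
I1 mul r3: issue@2 deps=(None,None) exec_start@2 write@5
I2 mul r3: issue@3 deps=(0,0) exec_start@3 write@4
I3 add r2: issue@4 deps=(None,None) exec_start@4 write@6
I4 mul r3: issue@5 deps=(2,3) exec_start@6 write@8
I5 add r2: issue@6 deps=(None,3) exec_start@6 write@9
I6 mul r1: issue@7 deps=(5,5) exec_start@9 write@11

Answer: 3 5 4 6 8 9 11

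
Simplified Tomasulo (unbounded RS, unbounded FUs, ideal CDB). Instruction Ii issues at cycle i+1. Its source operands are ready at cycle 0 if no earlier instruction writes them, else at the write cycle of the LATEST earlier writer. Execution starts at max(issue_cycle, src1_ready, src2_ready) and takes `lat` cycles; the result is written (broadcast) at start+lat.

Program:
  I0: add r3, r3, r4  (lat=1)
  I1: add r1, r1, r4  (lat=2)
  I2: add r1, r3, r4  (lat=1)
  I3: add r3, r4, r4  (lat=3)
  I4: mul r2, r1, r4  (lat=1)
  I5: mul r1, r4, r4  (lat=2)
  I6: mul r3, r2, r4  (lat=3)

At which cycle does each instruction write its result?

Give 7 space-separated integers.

I0 add r3: issue@1 deps=(None,None) exec_start@1 write@2
I1 add r1: issue@2 deps=(None,None) exec_start@2 write@4
I2 add r1: issue@3 deps=(0,None) exec_start@3 write@4
I3 add r3: issue@4 deps=(None,None) exec_start@4 write@7
I4 mul r2: issue@5 deps=(2,None) exec_start@5 write@6
I5 mul r1: issue@6 deps=(None,None) exec_start@6 write@8
I6 mul r3: issue@7 deps=(4,None) exec_start@7 write@10

Answer: 2 4 4 7 6 8 10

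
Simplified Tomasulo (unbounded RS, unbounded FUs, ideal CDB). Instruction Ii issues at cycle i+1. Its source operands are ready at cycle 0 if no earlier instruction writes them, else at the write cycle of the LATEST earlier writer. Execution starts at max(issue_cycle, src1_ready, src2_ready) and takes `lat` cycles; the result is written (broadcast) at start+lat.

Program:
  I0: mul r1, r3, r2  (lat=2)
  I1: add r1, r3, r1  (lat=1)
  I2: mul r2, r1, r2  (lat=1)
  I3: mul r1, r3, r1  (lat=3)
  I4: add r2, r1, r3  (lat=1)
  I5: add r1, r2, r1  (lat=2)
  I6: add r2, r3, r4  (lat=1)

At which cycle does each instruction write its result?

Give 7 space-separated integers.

Answer: 3 4 5 7 8 10 8

Derivation:
I0 mul r1: issue@1 deps=(None,None) exec_start@1 write@3
I1 add r1: issue@2 deps=(None,0) exec_start@3 write@4
I2 mul r2: issue@3 deps=(1,None) exec_start@4 write@5
I3 mul r1: issue@4 deps=(None,1) exec_start@4 write@7
I4 add r2: issue@5 deps=(3,None) exec_start@7 write@8
I5 add r1: issue@6 deps=(4,3) exec_start@8 write@10
I6 add r2: issue@7 deps=(None,None) exec_start@7 write@8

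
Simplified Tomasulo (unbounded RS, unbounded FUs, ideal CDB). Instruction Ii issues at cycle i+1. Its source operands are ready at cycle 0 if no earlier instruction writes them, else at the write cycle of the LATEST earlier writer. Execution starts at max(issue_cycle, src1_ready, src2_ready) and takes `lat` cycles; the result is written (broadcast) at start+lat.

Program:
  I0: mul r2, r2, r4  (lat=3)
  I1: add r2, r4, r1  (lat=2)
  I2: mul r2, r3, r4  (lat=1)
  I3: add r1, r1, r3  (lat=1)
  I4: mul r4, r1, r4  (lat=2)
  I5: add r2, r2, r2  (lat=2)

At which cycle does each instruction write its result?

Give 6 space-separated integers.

I0 mul r2: issue@1 deps=(None,None) exec_start@1 write@4
I1 add r2: issue@2 deps=(None,None) exec_start@2 write@4
I2 mul r2: issue@3 deps=(None,None) exec_start@3 write@4
I3 add r1: issue@4 deps=(None,None) exec_start@4 write@5
I4 mul r4: issue@5 deps=(3,None) exec_start@5 write@7
I5 add r2: issue@6 deps=(2,2) exec_start@6 write@8

Answer: 4 4 4 5 7 8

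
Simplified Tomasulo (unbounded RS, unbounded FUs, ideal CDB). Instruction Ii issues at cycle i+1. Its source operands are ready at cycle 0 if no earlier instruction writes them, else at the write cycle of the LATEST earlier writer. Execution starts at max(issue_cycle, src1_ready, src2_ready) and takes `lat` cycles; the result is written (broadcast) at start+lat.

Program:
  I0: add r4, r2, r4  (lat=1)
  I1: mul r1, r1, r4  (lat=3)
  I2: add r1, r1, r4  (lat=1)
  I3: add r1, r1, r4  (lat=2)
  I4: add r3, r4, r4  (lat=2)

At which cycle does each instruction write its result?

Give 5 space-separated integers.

Answer: 2 5 6 8 7

Derivation:
I0 add r4: issue@1 deps=(None,None) exec_start@1 write@2
I1 mul r1: issue@2 deps=(None,0) exec_start@2 write@5
I2 add r1: issue@3 deps=(1,0) exec_start@5 write@6
I3 add r1: issue@4 deps=(2,0) exec_start@6 write@8
I4 add r3: issue@5 deps=(0,0) exec_start@5 write@7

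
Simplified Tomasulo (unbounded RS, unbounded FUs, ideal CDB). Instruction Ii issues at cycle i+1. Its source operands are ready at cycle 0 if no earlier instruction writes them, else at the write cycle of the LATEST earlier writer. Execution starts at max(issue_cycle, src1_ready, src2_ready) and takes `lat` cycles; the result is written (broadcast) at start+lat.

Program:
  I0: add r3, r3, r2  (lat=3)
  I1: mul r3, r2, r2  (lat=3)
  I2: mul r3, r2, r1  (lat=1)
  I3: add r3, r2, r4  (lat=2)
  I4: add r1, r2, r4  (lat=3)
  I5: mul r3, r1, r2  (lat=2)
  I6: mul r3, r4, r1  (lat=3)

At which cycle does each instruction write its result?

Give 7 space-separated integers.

I0 add r3: issue@1 deps=(None,None) exec_start@1 write@4
I1 mul r3: issue@2 deps=(None,None) exec_start@2 write@5
I2 mul r3: issue@3 deps=(None,None) exec_start@3 write@4
I3 add r3: issue@4 deps=(None,None) exec_start@4 write@6
I4 add r1: issue@5 deps=(None,None) exec_start@5 write@8
I5 mul r3: issue@6 deps=(4,None) exec_start@8 write@10
I6 mul r3: issue@7 deps=(None,4) exec_start@8 write@11

Answer: 4 5 4 6 8 10 11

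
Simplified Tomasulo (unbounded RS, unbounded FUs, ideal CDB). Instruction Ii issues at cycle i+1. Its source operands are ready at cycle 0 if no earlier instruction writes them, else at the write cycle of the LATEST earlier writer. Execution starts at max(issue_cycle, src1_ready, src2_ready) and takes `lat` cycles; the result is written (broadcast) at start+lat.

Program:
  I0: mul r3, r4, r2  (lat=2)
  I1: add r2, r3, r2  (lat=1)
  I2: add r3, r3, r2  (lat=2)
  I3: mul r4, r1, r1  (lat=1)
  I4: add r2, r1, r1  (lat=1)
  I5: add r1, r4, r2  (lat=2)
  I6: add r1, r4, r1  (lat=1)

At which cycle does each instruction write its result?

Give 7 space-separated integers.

I0 mul r3: issue@1 deps=(None,None) exec_start@1 write@3
I1 add r2: issue@2 deps=(0,None) exec_start@3 write@4
I2 add r3: issue@3 deps=(0,1) exec_start@4 write@6
I3 mul r4: issue@4 deps=(None,None) exec_start@4 write@5
I4 add r2: issue@5 deps=(None,None) exec_start@5 write@6
I5 add r1: issue@6 deps=(3,4) exec_start@6 write@8
I6 add r1: issue@7 deps=(3,5) exec_start@8 write@9

Answer: 3 4 6 5 6 8 9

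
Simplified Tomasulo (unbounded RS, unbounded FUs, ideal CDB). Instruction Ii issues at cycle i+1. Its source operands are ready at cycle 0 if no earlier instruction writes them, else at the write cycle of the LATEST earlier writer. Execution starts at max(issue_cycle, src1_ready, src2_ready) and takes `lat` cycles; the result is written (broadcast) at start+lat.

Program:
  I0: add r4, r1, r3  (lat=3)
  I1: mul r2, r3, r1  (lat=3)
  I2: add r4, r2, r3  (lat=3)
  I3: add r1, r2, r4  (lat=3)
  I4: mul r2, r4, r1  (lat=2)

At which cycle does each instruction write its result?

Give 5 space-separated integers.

I0 add r4: issue@1 deps=(None,None) exec_start@1 write@4
I1 mul r2: issue@2 deps=(None,None) exec_start@2 write@5
I2 add r4: issue@3 deps=(1,None) exec_start@5 write@8
I3 add r1: issue@4 deps=(1,2) exec_start@8 write@11
I4 mul r2: issue@5 deps=(2,3) exec_start@11 write@13

Answer: 4 5 8 11 13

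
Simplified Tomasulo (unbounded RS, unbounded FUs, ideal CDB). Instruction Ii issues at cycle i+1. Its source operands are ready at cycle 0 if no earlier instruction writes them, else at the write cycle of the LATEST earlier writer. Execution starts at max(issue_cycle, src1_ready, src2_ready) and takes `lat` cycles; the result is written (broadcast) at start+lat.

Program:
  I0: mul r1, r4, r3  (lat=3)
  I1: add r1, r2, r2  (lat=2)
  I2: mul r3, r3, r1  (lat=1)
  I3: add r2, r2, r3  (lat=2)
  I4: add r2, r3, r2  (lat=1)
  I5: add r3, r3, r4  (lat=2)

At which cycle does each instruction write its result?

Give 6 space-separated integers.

Answer: 4 4 5 7 8 8

Derivation:
I0 mul r1: issue@1 deps=(None,None) exec_start@1 write@4
I1 add r1: issue@2 deps=(None,None) exec_start@2 write@4
I2 mul r3: issue@3 deps=(None,1) exec_start@4 write@5
I3 add r2: issue@4 deps=(None,2) exec_start@5 write@7
I4 add r2: issue@5 deps=(2,3) exec_start@7 write@8
I5 add r3: issue@6 deps=(2,None) exec_start@6 write@8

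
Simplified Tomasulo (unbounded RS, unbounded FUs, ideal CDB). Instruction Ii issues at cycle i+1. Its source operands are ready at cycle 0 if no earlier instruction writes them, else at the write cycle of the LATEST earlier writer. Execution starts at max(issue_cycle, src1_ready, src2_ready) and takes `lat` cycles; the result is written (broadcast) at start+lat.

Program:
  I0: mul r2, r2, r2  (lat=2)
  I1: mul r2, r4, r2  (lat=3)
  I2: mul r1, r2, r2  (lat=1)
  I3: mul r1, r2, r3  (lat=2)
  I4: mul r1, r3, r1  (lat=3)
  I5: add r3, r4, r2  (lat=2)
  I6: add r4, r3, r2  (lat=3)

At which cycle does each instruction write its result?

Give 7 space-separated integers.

Answer: 3 6 7 8 11 8 11

Derivation:
I0 mul r2: issue@1 deps=(None,None) exec_start@1 write@3
I1 mul r2: issue@2 deps=(None,0) exec_start@3 write@6
I2 mul r1: issue@3 deps=(1,1) exec_start@6 write@7
I3 mul r1: issue@4 deps=(1,None) exec_start@6 write@8
I4 mul r1: issue@5 deps=(None,3) exec_start@8 write@11
I5 add r3: issue@6 deps=(None,1) exec_start@6 write@8
I6 add r4: issue@7 deps=(5,1) exec_start@8 write@11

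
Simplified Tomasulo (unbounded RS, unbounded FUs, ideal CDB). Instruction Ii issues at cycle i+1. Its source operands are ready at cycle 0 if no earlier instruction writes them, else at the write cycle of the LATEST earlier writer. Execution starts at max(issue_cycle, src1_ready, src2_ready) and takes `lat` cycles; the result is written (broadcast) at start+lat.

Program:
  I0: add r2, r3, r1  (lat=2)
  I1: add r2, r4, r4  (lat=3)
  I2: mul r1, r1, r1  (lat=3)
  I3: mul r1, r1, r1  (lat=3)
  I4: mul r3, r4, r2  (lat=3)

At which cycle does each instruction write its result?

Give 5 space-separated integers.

I0 add r2: issue@1 deps=(None,None) exec_start@1 write@3
I1 add r2: issue@2 deps=(None,None) exec_start@2 write@5
I2 mul r1: issue@3 deps=(None,None) exec_start@3 write@6
I3 mul r1: issue@4 deps=(2,2) exec_start@6 write@9
I4 mul r3: issue@5 deps=(None,1) exec_start@5 write@8

Answer: 3 5 6 9 8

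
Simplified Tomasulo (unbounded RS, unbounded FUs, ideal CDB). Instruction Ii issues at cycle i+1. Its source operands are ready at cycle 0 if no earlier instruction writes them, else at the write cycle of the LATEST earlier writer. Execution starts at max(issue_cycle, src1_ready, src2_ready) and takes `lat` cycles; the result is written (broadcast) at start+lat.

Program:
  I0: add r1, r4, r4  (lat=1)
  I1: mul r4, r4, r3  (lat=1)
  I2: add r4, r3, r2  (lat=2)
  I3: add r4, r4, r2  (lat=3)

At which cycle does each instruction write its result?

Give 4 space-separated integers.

I0 add r1: issue@1 deps=(None,None) exec_start@1 write@2
I1 mul r4: issue@2 deps=(None,None) exec_start@2 write@3
I2 add r4: issue@3 deps=(None,None) exec_start@3 write@5
I3 add r4: issue@4 deps=(2,None) exec_start@5 write@8

Answer: 2 3 5 8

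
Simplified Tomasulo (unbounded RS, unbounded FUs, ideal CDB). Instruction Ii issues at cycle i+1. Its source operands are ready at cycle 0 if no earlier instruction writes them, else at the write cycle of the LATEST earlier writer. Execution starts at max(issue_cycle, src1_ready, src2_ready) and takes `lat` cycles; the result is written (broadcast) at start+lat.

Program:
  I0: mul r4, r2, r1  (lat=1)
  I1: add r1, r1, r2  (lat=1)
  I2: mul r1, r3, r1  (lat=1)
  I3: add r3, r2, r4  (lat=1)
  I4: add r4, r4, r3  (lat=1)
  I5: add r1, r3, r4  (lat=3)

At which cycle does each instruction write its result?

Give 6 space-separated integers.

Answer: 2 3 4 5 6 9

Derivation:
I0 mul r4: issue@1 deps=(None,None) exec_start@1 write@2
I1 add r1: issue@2 deps=(None,None) exec_start@2 write@3
I2 mul r1: issue@3 deps=(None,1) exec_start@3 write@4
I3 add r3: issue@4 deps=(None,0) exec_start@4 write@5
I4 add r4: issue@5 deps=(0,3) exec_start@5 write@6
I5 add r1: issue@6 deps=(3,4) exec_start@6 write@9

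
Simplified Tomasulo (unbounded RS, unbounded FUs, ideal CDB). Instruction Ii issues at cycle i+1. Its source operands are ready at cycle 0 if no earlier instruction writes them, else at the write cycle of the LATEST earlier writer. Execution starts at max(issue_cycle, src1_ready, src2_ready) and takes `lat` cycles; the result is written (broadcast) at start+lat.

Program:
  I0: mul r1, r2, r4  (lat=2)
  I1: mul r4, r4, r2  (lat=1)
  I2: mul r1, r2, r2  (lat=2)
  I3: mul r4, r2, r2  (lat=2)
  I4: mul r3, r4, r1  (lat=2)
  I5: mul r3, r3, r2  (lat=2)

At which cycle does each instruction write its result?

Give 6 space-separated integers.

Answer: 3 3 5 6 8 10

Derivation:
I0 mul r1: issue@1 deps=(None,None) exec_start@1 write@3
I1 mul r4: issue@2 deps=(None,None) exec_start@2 write@3
I2 mul r1: issue@3 deps=(None,None) exec_start@3 write@5
I3 mul r4: issue@4 deps=(None,None) exec_start@4 write@6
I4 mul r3: issue@5 deps=(3,2) exec_start@6 write@8
I5 mul r3: issue@6 deps=(4,None) exec_start@8 write@10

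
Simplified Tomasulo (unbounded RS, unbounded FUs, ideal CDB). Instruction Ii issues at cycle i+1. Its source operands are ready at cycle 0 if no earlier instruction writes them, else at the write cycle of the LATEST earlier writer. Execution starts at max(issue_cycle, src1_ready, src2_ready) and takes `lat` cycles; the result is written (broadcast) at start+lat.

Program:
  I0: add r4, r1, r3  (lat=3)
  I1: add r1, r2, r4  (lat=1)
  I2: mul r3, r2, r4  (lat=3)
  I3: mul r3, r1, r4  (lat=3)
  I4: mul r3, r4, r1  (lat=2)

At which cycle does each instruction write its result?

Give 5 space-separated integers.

Answer: 4 5 7 8 7

Derivation:
I0 add r4: issue@1 deps=(None,None) exec_start@1 write@4
I1 add r1: issue@2 deps=(None,0) exec_start@4 write@5
I2 mul r3: issue@3 deps=(None,0) exec_start@4 write@7
I3 mul r3: issue@4 deps=(1,0) exec_start@5 write@8
I4 mul r3: issue@5 deps=(0,1) exec_start@5 write@7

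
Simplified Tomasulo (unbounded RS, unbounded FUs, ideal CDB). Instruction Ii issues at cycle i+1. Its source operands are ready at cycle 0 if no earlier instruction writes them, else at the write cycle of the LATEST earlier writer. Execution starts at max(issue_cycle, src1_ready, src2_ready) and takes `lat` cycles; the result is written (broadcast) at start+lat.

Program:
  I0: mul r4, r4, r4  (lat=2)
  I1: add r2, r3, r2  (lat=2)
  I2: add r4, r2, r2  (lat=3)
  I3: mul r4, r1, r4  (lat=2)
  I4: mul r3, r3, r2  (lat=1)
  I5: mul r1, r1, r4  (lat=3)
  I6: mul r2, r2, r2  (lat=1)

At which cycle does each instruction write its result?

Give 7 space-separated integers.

Answer: 3 4 7 9 6 12 8

Derivation:
I0 mul r4: issue@1 deps=(None,None) exec_start@1 write@3
I1 add r2: issue@2 deps=(None,None) exec_start@2 write@4
I2 add r4: issue@3 deps=(1,1) exec_start@4 write@7
I3 mul r4: issue@4 deps=(None,2) exec_start@7 write@9
I4 mul r3: issue@5 deps=(None,1) exec_start@5 write@6
I5 mul r1: issue@6 deps=(None,3) exec_start@9 write@12
I6 mul r2: issue@7 deps=(1,1) exec_start@7 write@8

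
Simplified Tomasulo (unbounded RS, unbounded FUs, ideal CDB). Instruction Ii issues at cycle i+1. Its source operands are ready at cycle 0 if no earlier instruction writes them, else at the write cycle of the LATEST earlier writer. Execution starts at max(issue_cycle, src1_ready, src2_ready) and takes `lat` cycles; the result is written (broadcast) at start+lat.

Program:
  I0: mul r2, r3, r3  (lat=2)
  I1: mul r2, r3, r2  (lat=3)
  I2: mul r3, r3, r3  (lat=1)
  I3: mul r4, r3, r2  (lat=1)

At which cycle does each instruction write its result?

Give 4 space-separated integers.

Answer: 3 6 4 7

Derivation:
I0 mul r2: issue@1 deps=(None,None) exec_start@1 write@3
I1 mul r2: issue@2 deps=(None,0) exec_start@3 write@6
I2 mul r3: issue@3 deps=(None,None) exec_start@3 write@4
I3 mul r4: issue@4 deps=(2,1) exec_start@6 write@7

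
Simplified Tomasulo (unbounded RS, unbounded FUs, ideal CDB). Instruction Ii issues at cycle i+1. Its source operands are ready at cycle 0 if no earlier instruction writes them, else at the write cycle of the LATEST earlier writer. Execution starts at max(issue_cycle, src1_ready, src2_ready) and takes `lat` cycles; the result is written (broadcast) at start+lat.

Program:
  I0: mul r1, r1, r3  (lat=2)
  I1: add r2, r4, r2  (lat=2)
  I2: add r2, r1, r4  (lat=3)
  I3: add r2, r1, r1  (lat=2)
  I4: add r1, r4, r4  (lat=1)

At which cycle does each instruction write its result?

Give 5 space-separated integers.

I0 mul r1: issue@1 deps=(None,None) exec_start@1 write@3
I1 add r2: issue@2 deps=(None,None) exec_start@2 write@4
I2 add r2: issue@3 deps=(0,None) exec_start@3 write@6
I3 add r2: issue@4 deps=(0,0) exec_start@4 write@6
I4 add r1: issue@5 deps=(None,None) exec_start@5 write@6

Answer: 3 4 6 6 6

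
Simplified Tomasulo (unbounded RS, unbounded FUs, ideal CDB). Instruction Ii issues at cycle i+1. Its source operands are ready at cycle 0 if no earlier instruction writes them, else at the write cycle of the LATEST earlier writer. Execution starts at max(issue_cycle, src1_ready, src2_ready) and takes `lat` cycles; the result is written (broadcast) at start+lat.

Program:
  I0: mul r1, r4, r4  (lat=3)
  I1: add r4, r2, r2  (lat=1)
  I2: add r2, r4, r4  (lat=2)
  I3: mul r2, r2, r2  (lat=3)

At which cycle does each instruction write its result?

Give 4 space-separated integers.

I0 mul r1: issue@1 deps=(None,None) exec_start@1 write@4
I1 add r4: issue@2 deps=(None,None) exec_start@2 write@3
I2 add r2: issue@3 deps=(1,1) exec_start@3 write@5
I3 mul r2: issue@4 deps=(2,2) exec_start@5 write@8

Answer: 4 3 5 8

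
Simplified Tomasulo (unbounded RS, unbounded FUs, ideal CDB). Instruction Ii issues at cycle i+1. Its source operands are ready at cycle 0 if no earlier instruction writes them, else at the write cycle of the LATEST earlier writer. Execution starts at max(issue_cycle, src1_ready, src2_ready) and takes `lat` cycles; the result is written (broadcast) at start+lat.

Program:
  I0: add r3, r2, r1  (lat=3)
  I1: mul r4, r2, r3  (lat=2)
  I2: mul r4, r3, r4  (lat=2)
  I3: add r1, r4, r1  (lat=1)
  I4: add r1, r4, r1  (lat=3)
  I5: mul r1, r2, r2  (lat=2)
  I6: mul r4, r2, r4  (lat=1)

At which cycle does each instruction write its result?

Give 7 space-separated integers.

Answer: 4 6 8 9 12 8 9

Derivation:
I0 add r3: issue@1 deps=(None,None) exec_start@1 write@4
I1 mul r4: issue@2 deps=(None,0) exec_start@4 write@6
I2 mul r4: issue@3 deps=(0,1) exec_start@6 write@8
I3 add r1: issue@4 deps=(2,None) exec_start@8 write@9
I4 add r1: issue@5 deps=(2,3) exec_start@9 write@12
I5 mul r1: issue@6 deps=(None,None) exec_start@6 write@8
I6 mul r4: issue@7 deps=(None,2) exec_start@8 write@9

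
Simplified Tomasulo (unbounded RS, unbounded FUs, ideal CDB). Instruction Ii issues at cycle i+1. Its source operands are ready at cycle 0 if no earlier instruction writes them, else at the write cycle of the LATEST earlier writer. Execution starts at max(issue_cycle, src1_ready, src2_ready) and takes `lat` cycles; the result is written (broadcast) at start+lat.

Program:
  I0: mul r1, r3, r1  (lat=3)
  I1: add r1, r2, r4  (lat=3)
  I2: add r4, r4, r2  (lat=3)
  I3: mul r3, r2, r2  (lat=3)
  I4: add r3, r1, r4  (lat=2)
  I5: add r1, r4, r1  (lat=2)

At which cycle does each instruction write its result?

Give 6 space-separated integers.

I0 mul r1: issue@1 deps=(None,None) exec_start@1 write@4
I1 add r1: issue@2 deps=(None,None) exec_start@2 write@5
I2 add r4: issue@3 deps=(None,None) exec_start@3 write@6
I3 mul r3: issue@4 deps=(None,None) exec_start@4 write@7
I4 add r3: issue@5 deps=(1,2) exec_start@6 write@8
I5 add r1: issue@6 deps=(2,1) exec_start@6 write@8

Answer: 4 5 6 7 8 8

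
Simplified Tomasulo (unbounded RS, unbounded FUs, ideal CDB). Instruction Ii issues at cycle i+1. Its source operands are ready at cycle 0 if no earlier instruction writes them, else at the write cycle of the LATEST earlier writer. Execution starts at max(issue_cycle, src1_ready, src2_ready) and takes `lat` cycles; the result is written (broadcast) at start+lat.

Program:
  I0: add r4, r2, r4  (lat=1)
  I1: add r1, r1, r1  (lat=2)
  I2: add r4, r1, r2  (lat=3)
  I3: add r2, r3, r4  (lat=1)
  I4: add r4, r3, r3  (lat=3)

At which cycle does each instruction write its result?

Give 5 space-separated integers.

I0 add r4: issue@1 deps=(None,None) exec_start@1 write@2
I1 add r1: issue@2 deps=(None,None) exec_start@2 write@4
I2 add r4: issue@3 deps=(1,None) exec_start@4 write@7
I3 add r2: issue@4 deps=(None,2) exec_start@7 write@8
I4 add r4: issue@5 deps=(None,None) exec_start@5 write@8

Answer: 2 4 7 8 8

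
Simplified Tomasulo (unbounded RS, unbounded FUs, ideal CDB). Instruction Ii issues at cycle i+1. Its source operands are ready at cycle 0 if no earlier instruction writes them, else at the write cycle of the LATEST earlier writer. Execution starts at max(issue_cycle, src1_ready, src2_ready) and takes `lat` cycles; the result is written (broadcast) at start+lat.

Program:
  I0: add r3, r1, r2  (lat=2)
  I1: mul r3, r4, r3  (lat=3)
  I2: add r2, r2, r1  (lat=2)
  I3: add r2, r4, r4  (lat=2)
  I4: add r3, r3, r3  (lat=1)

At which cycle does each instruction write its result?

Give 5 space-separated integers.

I0 add r3: issue@1 deps=(None,None) exec_start@1 write@3
I1 mul r3: issue@2 deps=(None,0) exec_start@3 write@6
I2 add r2: issue@3 deps=(None,None) exec_start@3 write@5
I3 add r2: issue@4 deps=(None,None) exec_start@4 write@6
I4 add r3: issue@5 deps=(1,1) exec_start@6 write@7

Answer: 3 6 5 6 7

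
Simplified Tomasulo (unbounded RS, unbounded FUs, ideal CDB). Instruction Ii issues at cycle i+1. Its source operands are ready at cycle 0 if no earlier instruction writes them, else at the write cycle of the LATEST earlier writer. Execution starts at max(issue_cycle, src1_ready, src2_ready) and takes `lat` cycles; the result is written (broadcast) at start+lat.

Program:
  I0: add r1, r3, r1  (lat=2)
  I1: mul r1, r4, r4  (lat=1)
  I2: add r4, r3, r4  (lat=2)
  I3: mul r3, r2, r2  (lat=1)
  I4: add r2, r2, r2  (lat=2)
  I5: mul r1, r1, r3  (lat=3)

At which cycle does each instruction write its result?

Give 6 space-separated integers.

Answer: 3 3 5 5 7 9

Derivation:
I0 add r1: issue@1 deps=(None,None) exec_start@1 write@3
I1 mul r1: issue@2 deps=(None,None) exec_start@2 write@3
I2 add r4: issue@3 deps=(None,None) exec_start@3 write@5
I3 mul r3: issue@4 deps=(None,None) exec_start@4 write@5
I4 add r2: issue@5 deps=(None,None) exec_start@5 write@7
I5 mul r1: issue@6 deps=(1,3) exec_start@6 write@9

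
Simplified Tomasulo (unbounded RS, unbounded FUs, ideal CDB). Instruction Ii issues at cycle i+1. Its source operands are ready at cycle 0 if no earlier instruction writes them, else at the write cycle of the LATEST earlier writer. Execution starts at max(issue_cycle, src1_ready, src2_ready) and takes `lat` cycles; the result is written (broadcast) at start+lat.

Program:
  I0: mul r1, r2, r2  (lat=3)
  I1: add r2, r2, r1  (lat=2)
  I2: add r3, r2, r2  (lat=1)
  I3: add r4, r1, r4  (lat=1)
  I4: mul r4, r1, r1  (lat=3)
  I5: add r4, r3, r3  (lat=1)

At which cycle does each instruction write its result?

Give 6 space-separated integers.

Answer: 4 6 7 5 8 8

Derivation:
I0 mul r1: issue@1 deps=(None,None) exec_start@1 write@4
I1 add r2: issue@2 deps=(None,0) exec_start@4 write@6
I2 add r3: issue@3 deps=(1,1) exec_start@6 write@7
I3 add r4: issue@4 deps=(0,None) exec_start@4 write@5
I4 mul r4: issue@5 deps=(0,0) exec_start@5 write@8
I5 add r4: issue@6 deps=(2,2) exec_start@7 write@8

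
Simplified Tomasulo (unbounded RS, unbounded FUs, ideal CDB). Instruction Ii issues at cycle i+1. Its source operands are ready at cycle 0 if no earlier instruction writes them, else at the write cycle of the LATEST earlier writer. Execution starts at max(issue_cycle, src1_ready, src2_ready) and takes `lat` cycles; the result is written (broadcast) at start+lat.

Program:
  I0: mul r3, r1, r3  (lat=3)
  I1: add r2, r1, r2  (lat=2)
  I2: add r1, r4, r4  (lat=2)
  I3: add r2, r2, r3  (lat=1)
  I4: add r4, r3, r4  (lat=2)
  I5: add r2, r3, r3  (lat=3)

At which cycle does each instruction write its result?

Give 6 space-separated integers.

I0 mul r3: issue@1 deps=(None,None) exec_start@1 write@4
I1 add r2: issue@2 deps=(None,None) exec_start@2 write@4
I2 add r1: issue@3 deps=(None,None) exec_start@3 write@5
I3 add r2: issue@4 deps=(1,0) exec_start@4 write@5
I4 add r4: issue@5 deps=(0,None) exec_start@5 write@7
I5 add r2: issue@6 deps=(0,0) exec_start@6 write@9

Answer: 4 4 5 5 7 9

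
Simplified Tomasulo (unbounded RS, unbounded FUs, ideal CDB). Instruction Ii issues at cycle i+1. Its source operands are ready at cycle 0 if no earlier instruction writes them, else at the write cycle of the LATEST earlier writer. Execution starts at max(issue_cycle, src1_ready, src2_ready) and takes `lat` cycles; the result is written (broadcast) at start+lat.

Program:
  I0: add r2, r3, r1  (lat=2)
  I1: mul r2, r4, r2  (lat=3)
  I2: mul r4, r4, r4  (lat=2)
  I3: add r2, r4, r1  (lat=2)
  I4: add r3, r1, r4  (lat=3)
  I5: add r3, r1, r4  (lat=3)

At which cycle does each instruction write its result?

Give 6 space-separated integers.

Answer: 3 6 5 7 8 9

Derivation:
I0 add r2: issue@1 deps=(None,None) exec_start@1 write@3
I1 mul r2: issue@2 deps=(None,0) exec_start@3 write@6
I2 mul r4: issue@3 deps=(None,None) exec_start@3 write@5
I3 add r2: issue@4 deps=(2,None) exec_start@5 write@7
I4 add r3: issue@5 deps=(None,2) exec_start@5 write@8
I5 add r3: issue@6 deps=(None,2) exec_start@6 write@9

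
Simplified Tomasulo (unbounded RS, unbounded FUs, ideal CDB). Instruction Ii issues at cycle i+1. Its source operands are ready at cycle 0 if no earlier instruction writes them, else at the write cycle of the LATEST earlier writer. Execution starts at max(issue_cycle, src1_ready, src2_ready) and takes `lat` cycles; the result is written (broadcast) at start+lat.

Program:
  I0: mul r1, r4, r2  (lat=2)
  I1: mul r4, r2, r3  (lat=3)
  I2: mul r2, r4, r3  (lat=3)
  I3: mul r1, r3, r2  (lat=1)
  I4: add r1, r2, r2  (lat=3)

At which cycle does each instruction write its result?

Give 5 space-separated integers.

I0 mul r1: issue@1 deps=(None,None) exec_start@1 write@3
I1 mul r4: issue@2 deps=(None,None) exec_start@2 write@5
I2 mul r2: issue@3 deps=(1,None) exec_start@5 write@8
I3 mul r1: issue@4 deps=(None,2) exec_start@8 write@9
I4 add r1: issue@5 deps=(2,2) exec_start@8 write@11

Answer: 3 5 8 9 11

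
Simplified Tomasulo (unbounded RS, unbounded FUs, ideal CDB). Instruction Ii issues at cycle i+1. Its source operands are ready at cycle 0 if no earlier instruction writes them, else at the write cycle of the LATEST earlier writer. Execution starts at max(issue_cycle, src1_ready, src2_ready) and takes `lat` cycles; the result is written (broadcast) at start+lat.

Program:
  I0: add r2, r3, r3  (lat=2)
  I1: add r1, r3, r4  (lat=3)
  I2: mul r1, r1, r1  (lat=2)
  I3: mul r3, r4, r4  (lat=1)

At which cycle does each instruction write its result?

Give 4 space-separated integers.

Answer: 3 5 7 5

Derivation:
I0 add r2: issue@1 deps=(None,None) exec_start@1 write@3
I1 add r1: issue@2 deps=(None,None) exec_start@2 write@5
I2 mul r1: issue@3 deps=(1,1) exec_start@5 write@7
I3 mul r3: issue@4 deps=(None,None) exec_start@4 write@5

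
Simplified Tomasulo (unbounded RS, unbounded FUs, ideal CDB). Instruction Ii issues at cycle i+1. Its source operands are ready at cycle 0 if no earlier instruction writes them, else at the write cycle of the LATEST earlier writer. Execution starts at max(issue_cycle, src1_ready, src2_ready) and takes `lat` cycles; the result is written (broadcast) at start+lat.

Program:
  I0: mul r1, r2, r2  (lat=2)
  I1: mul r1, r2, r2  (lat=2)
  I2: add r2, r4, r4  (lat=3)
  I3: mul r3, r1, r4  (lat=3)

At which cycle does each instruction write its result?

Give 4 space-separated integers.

I0 mul r1: issue@1 deps=(None,None) exec_start@1 write@3
I1 mul r1: issue@2 deps=(None,None) exec_start@2 write@4
I2 add r2: issue@3 deps=(None,None) exec_start@3 write@6
I3 mul r3: issue@4 deps=(1,None) exec_start@4 write@7

Answer: 3 4 6 7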